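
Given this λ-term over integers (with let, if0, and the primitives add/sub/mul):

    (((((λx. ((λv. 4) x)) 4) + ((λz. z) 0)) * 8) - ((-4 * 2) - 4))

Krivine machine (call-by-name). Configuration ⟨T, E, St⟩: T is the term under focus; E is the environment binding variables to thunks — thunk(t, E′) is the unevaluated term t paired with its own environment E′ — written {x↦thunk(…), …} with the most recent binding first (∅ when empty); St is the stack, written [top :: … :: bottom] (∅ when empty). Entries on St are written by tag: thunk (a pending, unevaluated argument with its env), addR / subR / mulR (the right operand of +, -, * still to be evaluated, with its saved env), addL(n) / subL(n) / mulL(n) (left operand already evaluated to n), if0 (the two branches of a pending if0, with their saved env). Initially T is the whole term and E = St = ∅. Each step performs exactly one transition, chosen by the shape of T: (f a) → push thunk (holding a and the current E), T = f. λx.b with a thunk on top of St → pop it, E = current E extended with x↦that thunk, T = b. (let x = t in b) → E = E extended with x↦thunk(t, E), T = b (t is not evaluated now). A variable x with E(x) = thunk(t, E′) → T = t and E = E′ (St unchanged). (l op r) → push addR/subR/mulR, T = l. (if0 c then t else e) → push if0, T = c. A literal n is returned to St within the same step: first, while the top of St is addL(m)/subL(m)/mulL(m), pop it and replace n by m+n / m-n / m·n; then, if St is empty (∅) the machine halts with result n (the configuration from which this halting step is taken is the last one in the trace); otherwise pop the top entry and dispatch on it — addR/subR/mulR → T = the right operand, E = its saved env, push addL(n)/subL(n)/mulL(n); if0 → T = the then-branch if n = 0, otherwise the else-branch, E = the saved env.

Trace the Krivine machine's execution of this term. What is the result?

0. ⟨T=(((((λx. ((λv. 4) x)) 4) + ((λz. z) 0)) * 8) - ((-4 * 2) - 4)); E=∅; St=∅⟩
1. ⟨T=((((λx. ((λv. 4) x)) 4) + ((λz. z) 0)) * 8); E=∅; St=[subR]⟩
2. ⟨T=(((λx. ((λv. 4) x)) 4) + ((λz. z) 0)); E=∅; St=[mulR :: subR]⟩
3. ⟨T=((λx. ((λv. 4) x)) 4); E=∅; St=[addR :: mulR :: subR]⟩
4. ⟨T=(λx. ((λv. 4) x)); E=∅; St=[thunk :: addR :: mulR :: subR]⟩
5. ⟨T=((λv. 4) x); E={x↦thunk(4, ∅)}; St=[addR :: mulR :: subR]⟩
6. ⟨T=(λv. 4); E={x↦thunk(4, ∅)}; St=[thunk :: addR :: mulR :: subR]⟩
7. ⟨T=4; E={v↦thunk(x, {x↦thunk(4, ∅)}), x↦thunk(4, ∅)}; St=[addR :: mulR :: subR]⟩
8. ⟨T=((λz. z) 0); E=∅; St=[addL(4) :: mulR :: subR]⟩
9. ⟨T=(λz. z); E=∅; St=[thunk :: addL(4) :: mulR :: subR]⟩
10. ⟨T=z; E={z↦thunk(0, ∅)}; St=[addL(4) :: mulR :: subR]⟩
11. ⟨T=0; E=∅; St=[addL(4) :: mulR :: subR]⟩
12. ⟨T=8; E=∅; St=[mulL(4) :: subR]⟩
13. ⟨T=((-4 * 2) - 4); E=∅; St=[subL(32)]⟩
14. ⟨T=(-4 * 2); E=∅; St=[subR :: subL(32)]⟩
15. ⟨T=-4; E=∅; St=[mulR :: subR :: subL(32)]⟩
16. ⟨T=2; E=∅; St=[mulL(-4) :: subR :: subL(32)]⟩
17. ⟨T=4; E=∅; St=[subL(-8) :: subL(32)]⟩
→ final value 44

Answer: 44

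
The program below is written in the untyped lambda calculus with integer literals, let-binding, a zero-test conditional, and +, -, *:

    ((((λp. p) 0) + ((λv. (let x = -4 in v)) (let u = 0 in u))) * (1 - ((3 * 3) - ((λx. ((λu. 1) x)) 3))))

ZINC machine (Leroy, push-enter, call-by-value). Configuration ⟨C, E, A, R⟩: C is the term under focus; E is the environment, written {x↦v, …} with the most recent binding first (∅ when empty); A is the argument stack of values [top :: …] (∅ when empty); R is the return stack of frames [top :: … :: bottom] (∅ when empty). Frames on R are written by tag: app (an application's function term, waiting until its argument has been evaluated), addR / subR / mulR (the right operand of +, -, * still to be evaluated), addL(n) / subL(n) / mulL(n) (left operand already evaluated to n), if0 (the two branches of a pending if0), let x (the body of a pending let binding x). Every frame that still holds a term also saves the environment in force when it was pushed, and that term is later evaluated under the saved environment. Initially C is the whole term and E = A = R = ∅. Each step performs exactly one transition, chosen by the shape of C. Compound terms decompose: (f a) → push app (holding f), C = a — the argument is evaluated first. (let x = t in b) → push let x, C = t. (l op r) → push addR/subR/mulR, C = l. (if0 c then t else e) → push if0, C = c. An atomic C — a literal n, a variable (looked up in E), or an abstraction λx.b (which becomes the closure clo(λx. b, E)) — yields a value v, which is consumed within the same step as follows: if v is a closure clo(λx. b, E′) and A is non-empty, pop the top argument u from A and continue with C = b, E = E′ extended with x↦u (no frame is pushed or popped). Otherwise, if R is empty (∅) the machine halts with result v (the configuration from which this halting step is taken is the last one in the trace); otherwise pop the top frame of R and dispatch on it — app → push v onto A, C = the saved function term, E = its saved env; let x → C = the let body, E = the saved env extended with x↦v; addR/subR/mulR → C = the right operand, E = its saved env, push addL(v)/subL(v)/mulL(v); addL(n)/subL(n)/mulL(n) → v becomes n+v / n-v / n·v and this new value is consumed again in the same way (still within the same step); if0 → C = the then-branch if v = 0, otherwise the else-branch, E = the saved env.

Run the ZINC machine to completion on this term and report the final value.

Answer: 0

Execution trace:
step 0: [C=((((λp. p) 0) + ((λv. (let x = -4 in v)) (let u = 0 in u))) * (1 - ((3 * 3) - ((λx. ((λu. 1) x)) 3)))) | E=∅ | A=∅ | R=∅]
step 1: [C=(((λp. p) 0) + ((λv. (let x = -4 in v)) (let u = 0 in u))) | E=∅ | A=∅ | R=[mulR]]
step 2: [C=((λp. p) 0) | E=∅ | A=∅ | R=[addR :: mulR]]
step 3: [C=0 | E=∅ | A=∅ | R=[app :: addR :: mulR]]
step 4: [C=(λp. p) | E=∅ | A=[0] | R=[addR :: mulR]]
step 5: [C=p | E={p↦0} | A=∅ | R=[addR :: mulR]]
step 6: [C=((λv. (let x = -4 in v)) (let u = 0 in u)) | E=∅ | A=∅ | R=[addL(0) :: mulR]]
step 7: [C=(let u = 0 in u) | E=∅ | A=∅ | R=[app :: addL(0) :: mulR]]
step 8: [C=0 | E=∅ | A=∅ | R=[let u :: app :: addL(0) :: mulR]]
step 9: [C=u | E={u↦0} | A=∅ | R=[app :: addL(0) :: mulR]]
step 10: [C=(λv. (let x = -4 in v)) | E=∅ | A=[0] | R=[addL(0) :: mulR]]
step 11: [C=(let x = -4 in v) | E={v↦0} | A=∅ | R=[addL(0) :: mulR]]
step 12: [C=-4 | E={v↦0} | A=∅ | R=[let x :: addL(0) :: mulR]]
step 13: [C=v | E={x↦-4, v↦0} | A=∅ | R=[addL(0) :: mulR]]
step 14: [C=(1 - ((3 * 3) - ((λx. ((λu. 1) x)) 3))) | E=∅ | A=∅ | R=[mulL(0)]]
step 15: [C=1 | E=∅ | A=∅ | R=[subR :: mulL(0)]]
step 16: [C=((3 * 3) - ((λx. ((λu. 1) x)) 3)) | E=∅ | A=∅ | R=[subL(1) :: mulL(0)]]
step 17: [C=(3 * 3) | E=∅ | A=∅ | R=[subR :: subL(1) :: mulL(0)]]
step 18: [C=3 | E=∅ | A=∅ | R=[mulR :: subR :: subL(1) :: mulL(0)]]
step 19: [C=3 | E=∅ | A=∅ | R=[mulL(3) :: subR :: subL(1) :: mulL(0)]]
step 20: [C=((λx. ((λu. 1) x)) 3) | E=∅ | A=∅ | R=[subL(9) :: subL(1) :: mulL(0)]]
step 21: [C=3 | E=∅ | A=∅ | R=[app :: subL(9) :: subL(1) :: mulL(0)]]
step 22: [C=(λx. ((λu. 1) x)) | E=∅ | A=[3] | R=[subL(9) :: subL(1) :: mulL(0)]]
step 23: [C=((λu. 1) x) | E={x↦3} | A=∅ | R=[subL(9) :: subL(1) :: mulL(0)]]
step 24: [C=x | E={x↦3} | A=∅ | R=[app :: subL(9) :: subL(1) :: mulL(0)]]
step 25: [C=(λu. 1) | E={x↦3} | A=[3] | R=[subL(9) :: subL(1) :: mulL(0)]]
step 26: [C=1 | E={u↦3, x↦3} | A=∅ | R=[subL(9) :: subL(1) :: mulL(0)]]
→ final value 0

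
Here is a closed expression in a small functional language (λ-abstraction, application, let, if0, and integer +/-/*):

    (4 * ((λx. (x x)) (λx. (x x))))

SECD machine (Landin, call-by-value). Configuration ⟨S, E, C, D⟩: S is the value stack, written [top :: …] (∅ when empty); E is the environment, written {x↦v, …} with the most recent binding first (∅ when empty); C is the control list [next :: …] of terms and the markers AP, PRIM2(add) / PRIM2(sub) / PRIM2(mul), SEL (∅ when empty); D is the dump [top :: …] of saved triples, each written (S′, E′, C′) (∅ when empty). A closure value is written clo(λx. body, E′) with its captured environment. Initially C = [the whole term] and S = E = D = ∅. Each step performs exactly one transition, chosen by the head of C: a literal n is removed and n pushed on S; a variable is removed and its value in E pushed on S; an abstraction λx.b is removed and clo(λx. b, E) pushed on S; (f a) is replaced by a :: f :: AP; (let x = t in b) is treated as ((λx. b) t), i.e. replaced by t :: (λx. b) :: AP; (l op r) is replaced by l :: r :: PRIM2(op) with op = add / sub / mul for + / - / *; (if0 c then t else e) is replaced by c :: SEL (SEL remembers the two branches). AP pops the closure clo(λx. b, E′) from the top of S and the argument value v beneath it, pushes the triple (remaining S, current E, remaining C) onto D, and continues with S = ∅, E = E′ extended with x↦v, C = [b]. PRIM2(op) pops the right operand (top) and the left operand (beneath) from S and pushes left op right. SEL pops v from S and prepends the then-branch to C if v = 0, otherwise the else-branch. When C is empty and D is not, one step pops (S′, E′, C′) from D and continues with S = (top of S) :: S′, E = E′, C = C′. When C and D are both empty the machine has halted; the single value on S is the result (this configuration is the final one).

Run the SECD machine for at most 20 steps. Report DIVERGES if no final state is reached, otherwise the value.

t=0: ⟨S=∅; E=∅; C=[(4 * ((λx. (x x)) (λx. (x x))))]; D=∅⟩
t=1: ⟨S=∅; E=∅; C=[4 :: ((λx. (x x)) (λx. (x x))) :: PRIM2(mul)]; D=∅⟩
t=2: ⟨S=[4]; E=∅; C=[((λx. (x x)) (λx. (x x))) :: PRIM2(mul)]; D=∅⟩
t=3: ⟨S=[4]; E=∅; C=[(λx. (x x)) :: (λx. (x x)) :: AP :: PRIM2(mul)]; D=∅⟩
t=4: ⟨S=[clo(λx. (x x), ∅) :: 4]; E=∅; C=[(λx. (x x)) :: AP :: PRIM2(mul)]; D=∅⟩
t=5: ⟨S=[clo(λx. (x x), ∅) :: clo(λx. (x x), ∅) :: 4]; E=∅; C=[AP :: PRIM2(mul)]; D=∅⟩
t=6: ⟨S=∅; E={x↦clo(λx. (x x), ∅)}; C=[(x x)]; D=[([4], ∅, [PRIM2(mul)])]⟩
t=7: ⟨S=∅; E={x↦clo(λx. (x x), ∅)}; C=[x :: x :: AP]; D=[([4], ∅, [PRIM2(mul)])]⟩
t=8: ⟨S=[clo(λx. (x x), ∅)]; E={x↦clo(λx. (x x), ∅)}; C=[x :: AP]; D=[([4], ∅, [PRIM2(mul)])]⟩
t=9: ⟨S=[clo(λx. (x x), ∅) :: clo(λx. (x x), ∅)]; E={x↦clo(λx. (x x), ∅)}; C=[AP]; D=[([4], ∅, [PRIM2(mul)])]⟩
t=10: ⟨S=∅; E={x↦clo(λx. (x x), ∅)}; C=[(x x)]; D=[(∅, {x↦clo(λx. (x x), ∅)}, ∅) :: ([4], ∅, [PRIM2(mul)])]⟩
t=11: ⟨S=∅; E={x↦clo(λx. (x x), ∅)}; C=[x :: x :: AP]; D=[(∅, {x↦clo(λx. (x x), ∅)}, ∅) :: ([4], ∅, [PRIM2(mul)])]⟩
t=12: ⟨S=[clo(λx. (x x), ∅)]; E={x↦clo(λx. (x x), ∅)}; C=[x :: AP]; D=[(∅, {x↦clo(λx. (x x), ∅)}, ∅) :: ([4], ∅, [PRIM2(mul)])]⟩
t=13: ⟨S=[clo(λx. (x x), ∅) :: clo(λx. (x x), ∅)]; E={x↦clo(λx. (x x), ∅)}; C=[AP]; D=[(∅, {x↦clo(λx. (x x), ∅)}, ∅) :: ([4], ∅, [PRIM2(mul)])]⟩
t=14: ⟨S=∅; E={x↦clo(λx. (x x), ∅)}; C=[(x x)]; D=[(∅, {x↦clo(λx. (x x), ∅)}, ∅) :: (∅, {x↦clo(λx. (x x), ∅)}, ∅) :: ([4], ∅, [PRIM2(mul)])]⟩
t=15: ⟨S=∅; E={x↦clo(λx. (x x), ∅)}; C=[x :: x :: AP]; D=[(∅, {x↦clo(λx. (x x), ∅)}, ∅) :: (∅, {x↦clo(λx. (x x), ∅)}, ∅) :: ([4], ∅, [PRIM2(mul)])]⟩
t=16: ⟨S=[clo(λx. (x x), ∅)]; E={x↦clo(λx. (x x), ∅)}; C=[x :: AP]; D=[(∅, {x↦clo(λx. (x x), ∅)}, ∅) :: (∅, {x↦clo(λx. (x x), ∅)}, ∅) :: ([4], ∅, [PRIM2(mul)])]⟩
t=17: ⟨S=[clo(λx. (x x), ∅) :: clo(λx. (x x), ∅)]; E={x↦clo(λx. (x x), ∅)}; C=[AP]; D=[(∅, {x↦clo(λx. (x x), ∅)}, ∅) :: (∅, {x↦clo(λx. (x x), ∅)}, ∅) :: ([4], ∅, [PRIM2(mul)])]⟩
t=18: ⟨S=∅; E={x↦clo(λx. (x x), ∅)}; C=[(x x)]; D=[(∅, {x↦clo(λx. (x x), ∅)}, ∅) :: (∅, {x↦clo(λx. (x x), ∅)}, ∅) :: (∅, {x↦clo(λx. (x x), ∅)}, ∅) :: ([4], ∅, [PRIM2(mul)])]⟩
t=19: ⟨S=∅; E={x↦clo(λx. (x x), ∅)}; C=[x :: x :: AP]; D=[(∅, {x↦clo(λx. (x x), ∅)}, ∅) :: (∅, {x↦clo(λx. (x x), ∅)}, ∅) :: (∅, {x↦clo(λx. (x x), ∅)}, ∅) :: ([4], ∅, [PRIM2(mul)])]⟩
t=20: ⟨S=[clo(λx. (x x), ∅)]; E={x↦clo(λx. (x x), ∅)}; C=[x :: AP]; D=[(∅, {x↦clo(λx. (x x), ∅)}, ∅) :: (∅, {x↦clo(λx. (x x), ∅)}, ∅) :: (∅, {x↦clo(λx. (x x), ∅)}, ∅) :: ([4], ∅, [PRIM2(mul)])]⟩
→ 20 transitions taken and the configuration is still not final: no result within 20 steps

Answer: DIVERGES (no final state within 20 steps)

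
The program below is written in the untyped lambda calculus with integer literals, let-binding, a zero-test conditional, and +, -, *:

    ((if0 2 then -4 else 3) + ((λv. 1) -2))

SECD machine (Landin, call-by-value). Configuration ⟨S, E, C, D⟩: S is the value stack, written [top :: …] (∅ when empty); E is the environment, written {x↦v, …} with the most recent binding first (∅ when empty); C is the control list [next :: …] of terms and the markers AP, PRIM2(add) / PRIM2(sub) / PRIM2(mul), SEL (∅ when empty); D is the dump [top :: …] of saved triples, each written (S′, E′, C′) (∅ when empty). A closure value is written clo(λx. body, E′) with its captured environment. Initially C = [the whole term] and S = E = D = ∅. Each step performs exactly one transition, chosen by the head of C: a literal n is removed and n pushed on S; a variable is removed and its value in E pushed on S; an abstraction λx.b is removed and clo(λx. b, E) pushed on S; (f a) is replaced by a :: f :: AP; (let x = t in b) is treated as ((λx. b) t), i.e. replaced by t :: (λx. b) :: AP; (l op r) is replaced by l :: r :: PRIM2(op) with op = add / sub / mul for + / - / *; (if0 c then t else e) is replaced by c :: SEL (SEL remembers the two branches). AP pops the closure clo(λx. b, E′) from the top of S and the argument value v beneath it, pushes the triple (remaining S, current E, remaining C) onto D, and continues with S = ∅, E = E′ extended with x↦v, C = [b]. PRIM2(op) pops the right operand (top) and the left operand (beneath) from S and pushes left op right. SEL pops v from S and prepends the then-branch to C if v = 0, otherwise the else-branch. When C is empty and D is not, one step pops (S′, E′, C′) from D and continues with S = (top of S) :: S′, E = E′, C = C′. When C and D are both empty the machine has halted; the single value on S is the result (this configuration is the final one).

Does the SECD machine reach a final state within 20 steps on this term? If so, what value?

Answer: 4

Derivation:
[0] [S=∅ | E=∅ | C=[((if0 2 then -4 else 3) + ((λv. 1) -2))] | D=∅]
[1] [S=∅ | E=∅ | C=[(if0 2 then -4 else 3) :: ((λv. 1) -2) :: PRIM2(add)] | D=∅]
[2] [S=∅ | E=∅ | C=[2 :: SEL :: ((λv. 1) -2) :: PRIM2(add)] | D=∅]
[3] [S=[2] | E=∅ | C=[SEL :: ((λv. 1) -2) :: PRIM2(add)] | D=∅]
[4] [S=∅ | E=∅ | C=[3 :: ((λv. 1) -2) :: PRIM2(add)] | D=∅]
[5] [S=[3] | E=∅ | C=[((λv. 1) -2) :: PRIM2(add)] | D=∅]
[6] [S=[3] | E=∅ | C=[-2 :: (λv. 1) :: AP :: PRIM2(add)] | D=∅]
[7] [S=[-2 :: 3] | E=∅ | C=[(λv. 1) :: AP :: PRIM2(add)] | D=∅]
[8] [S=[clo(λv. 1, ∅) :: -2 :: 3] | E=∅ | C=[AP :: PRIM2(add)] | D=∅]
[9] [S=∅ | E={v↦-2} | C=[1] | D=[([3], ∅, [PRIM2(add)])]]
[10] [S=[1] | E={v↦-2} | C=∅ | D=[([3], ∅, [PRIM2(add)])]]
[11] [S=[1 :: 3] | E=∅ | C=[PRIM2(add)] | D=∅]
[12] [S=[4] | E=∅ | C=∅ | D=∅]
→ final value 4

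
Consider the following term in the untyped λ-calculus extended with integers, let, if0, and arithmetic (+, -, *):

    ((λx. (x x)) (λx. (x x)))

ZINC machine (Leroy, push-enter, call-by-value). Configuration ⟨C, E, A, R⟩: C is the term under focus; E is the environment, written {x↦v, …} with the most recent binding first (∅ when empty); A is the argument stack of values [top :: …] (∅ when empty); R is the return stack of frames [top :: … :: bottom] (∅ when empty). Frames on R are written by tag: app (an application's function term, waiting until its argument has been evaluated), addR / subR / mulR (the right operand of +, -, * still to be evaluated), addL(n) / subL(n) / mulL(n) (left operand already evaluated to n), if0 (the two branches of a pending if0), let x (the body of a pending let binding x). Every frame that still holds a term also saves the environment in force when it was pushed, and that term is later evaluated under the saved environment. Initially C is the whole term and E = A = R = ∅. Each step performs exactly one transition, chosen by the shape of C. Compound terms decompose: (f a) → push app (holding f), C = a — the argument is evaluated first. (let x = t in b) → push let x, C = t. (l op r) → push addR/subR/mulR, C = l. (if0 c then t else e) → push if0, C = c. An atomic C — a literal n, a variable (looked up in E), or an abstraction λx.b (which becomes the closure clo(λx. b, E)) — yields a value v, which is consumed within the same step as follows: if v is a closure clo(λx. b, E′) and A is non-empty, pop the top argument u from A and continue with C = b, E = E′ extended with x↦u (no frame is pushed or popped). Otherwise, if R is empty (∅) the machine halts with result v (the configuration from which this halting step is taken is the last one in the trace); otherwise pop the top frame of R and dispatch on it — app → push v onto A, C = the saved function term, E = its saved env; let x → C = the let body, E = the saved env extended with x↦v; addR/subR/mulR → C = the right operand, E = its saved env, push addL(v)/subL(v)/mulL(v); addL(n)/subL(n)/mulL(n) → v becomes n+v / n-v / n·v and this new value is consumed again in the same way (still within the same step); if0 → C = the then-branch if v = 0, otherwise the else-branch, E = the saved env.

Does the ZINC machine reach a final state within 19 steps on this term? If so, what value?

step 0: ⟨C=((λx. (x x)) (λx. (x x))); E=∅; A=∅; R=∅⟩
step 1: ⟨C=(λx. (x x)); E=∅; A=∅; R=[app]⟩
step 2: ⟨C=(λx. (x x)); E=∅; A=[clo(λx. (x x), ∅)]; R=∅⟩
step 3: ⟨C=(x x); E={x↦clo(λx. (x x), ∅)}; A=∅; R=∅⟩
step 4: ⟨C=x; E={x↦clo(λx. (x x), ∅)}; A=∅; R=[app]⟩
step 5: ⟨C=x; E={x↦clo(λx. (x x), ∅)}; A=[clo(λx. (x x), ∅)]; R=∅⟩
… configuration repeats with period 3 (steps 3–5 recur indefinitely) …

Answer: DIVERGES (no final state within 19 steps)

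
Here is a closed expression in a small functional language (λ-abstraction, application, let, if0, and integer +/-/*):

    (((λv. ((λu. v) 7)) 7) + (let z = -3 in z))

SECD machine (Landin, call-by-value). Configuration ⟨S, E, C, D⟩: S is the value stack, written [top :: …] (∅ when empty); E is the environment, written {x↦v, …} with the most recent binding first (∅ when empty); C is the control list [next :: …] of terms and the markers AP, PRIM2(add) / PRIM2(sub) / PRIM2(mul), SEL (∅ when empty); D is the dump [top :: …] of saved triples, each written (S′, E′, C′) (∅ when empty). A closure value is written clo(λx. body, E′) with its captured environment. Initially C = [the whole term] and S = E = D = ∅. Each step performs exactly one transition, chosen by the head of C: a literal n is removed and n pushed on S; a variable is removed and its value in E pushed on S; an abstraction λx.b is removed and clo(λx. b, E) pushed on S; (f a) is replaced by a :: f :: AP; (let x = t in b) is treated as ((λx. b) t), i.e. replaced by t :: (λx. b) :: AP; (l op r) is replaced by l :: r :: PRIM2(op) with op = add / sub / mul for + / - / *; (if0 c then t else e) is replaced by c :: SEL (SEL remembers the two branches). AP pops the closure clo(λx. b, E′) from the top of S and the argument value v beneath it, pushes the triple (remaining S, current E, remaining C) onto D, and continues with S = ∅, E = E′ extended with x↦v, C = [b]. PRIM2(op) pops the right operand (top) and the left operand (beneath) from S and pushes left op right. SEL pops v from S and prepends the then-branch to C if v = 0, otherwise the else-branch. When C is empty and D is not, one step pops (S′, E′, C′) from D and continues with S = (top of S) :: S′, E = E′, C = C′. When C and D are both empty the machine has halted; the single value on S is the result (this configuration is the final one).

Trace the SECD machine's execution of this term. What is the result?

Answer: 4

Execution trace:
0. <S=∅, E=∅, C=[(((λv. ((λu. v) 7)) 7) + (let z = -3 in z))], D=∅>
1. <S=∅, E=∅, C=[((λv. ((λu. v) 7)) 7) :: (let z = -3 in z) :: PRIM2(add)], D=∅>
2. <S=∅, E=∅, C=[7 :: (λv. ((λu. v) 7)) :: AP :: (let z = -3 in z) :: PRIM2(add)], D=∅>
3. <S=[7], E=∅, C=[(λv. ((λu. v) 7)) :: AP :: (let z = -3 in z) :: PRIM2(add)], D=∅>
4. <S=[clo(λv. ((λu. v) 7), ∅) :: 7], E=∅, C=[AP :: (let z = -3 in z) :: PRIM2(add)], D=∅>
5. <S=∅, E={v↦7}, C=[((λu. v) 7)], D=[(∅, ∅, [(let z = -3 in z) :: PRIM2(add)])]>
6. <S=∅, E={v↦7}, C=[7 :: (λu. v) :: AP], D=[(∅, ∅, [(let z = -3 in z) :: PRIM2(add)])]>
7. <S=[7], E={v↦7}, C=[(λu. v) :: AP], D=[(∅, ∅, [(let z = -3 in z) :: PRIM2(add)])]>
8. <S=[clo(λu. v, {v↦7}) :: 7], E={v↦7}, C=[AP], D=[(∅, ∅, [(let z = -3 in z) :: PRIM2(add)])]>
9. <S=∅, E={u↦7, v↦7}, C=[v], D=[(∅, {v↦7}, ∅) :: (∅, ∅, [(let z = -3 in z) :: PRIM2(add)])]>
10. <S=[7], E={u↦7, v↦7}, C=∅, D=[(∅, {v↦7}, ∅) :: (∅, ∅, [(let z = -3 in z) :: PRIM2(add)])]>
11. <S=[7], E={v↦7}, C=∅, D=[(∅, ∅, [(let z = -3 in z) :: PRIM2(add)])]>
12. <S=[7], E=∅, C=[(let z = -3 in z) :: PRIM2(add)], D=∅>
13. <S=[7], E=∅, C=[-3 :: (λz. z) :: AP :: PRIM2(add)], D=∅>
14. <S=[-3 :: 7], E=∅, C=[(λz. z) :: AP :: PRIM2(add)], D=∅>
15. <S=[clo(λz. z, ∅) :: -3 :: 7], E=∅, C=[AP :: PRIM2(add)], D=∅>
16. <S=∅, E={z↦-3}, C=[z], D=[([7], ∅, [PRIM2(add)])]>
17. <S=[-3], E={z↦-3}, C=∅, D=[([7], ∅, [PRIM2(add)])]>
18. <S=[-3 :: 7], E=∅, C=[PRIM2(add)], D=∅>
19. <S=[4], E=∅, C=∅, D=∅>
→ final value 4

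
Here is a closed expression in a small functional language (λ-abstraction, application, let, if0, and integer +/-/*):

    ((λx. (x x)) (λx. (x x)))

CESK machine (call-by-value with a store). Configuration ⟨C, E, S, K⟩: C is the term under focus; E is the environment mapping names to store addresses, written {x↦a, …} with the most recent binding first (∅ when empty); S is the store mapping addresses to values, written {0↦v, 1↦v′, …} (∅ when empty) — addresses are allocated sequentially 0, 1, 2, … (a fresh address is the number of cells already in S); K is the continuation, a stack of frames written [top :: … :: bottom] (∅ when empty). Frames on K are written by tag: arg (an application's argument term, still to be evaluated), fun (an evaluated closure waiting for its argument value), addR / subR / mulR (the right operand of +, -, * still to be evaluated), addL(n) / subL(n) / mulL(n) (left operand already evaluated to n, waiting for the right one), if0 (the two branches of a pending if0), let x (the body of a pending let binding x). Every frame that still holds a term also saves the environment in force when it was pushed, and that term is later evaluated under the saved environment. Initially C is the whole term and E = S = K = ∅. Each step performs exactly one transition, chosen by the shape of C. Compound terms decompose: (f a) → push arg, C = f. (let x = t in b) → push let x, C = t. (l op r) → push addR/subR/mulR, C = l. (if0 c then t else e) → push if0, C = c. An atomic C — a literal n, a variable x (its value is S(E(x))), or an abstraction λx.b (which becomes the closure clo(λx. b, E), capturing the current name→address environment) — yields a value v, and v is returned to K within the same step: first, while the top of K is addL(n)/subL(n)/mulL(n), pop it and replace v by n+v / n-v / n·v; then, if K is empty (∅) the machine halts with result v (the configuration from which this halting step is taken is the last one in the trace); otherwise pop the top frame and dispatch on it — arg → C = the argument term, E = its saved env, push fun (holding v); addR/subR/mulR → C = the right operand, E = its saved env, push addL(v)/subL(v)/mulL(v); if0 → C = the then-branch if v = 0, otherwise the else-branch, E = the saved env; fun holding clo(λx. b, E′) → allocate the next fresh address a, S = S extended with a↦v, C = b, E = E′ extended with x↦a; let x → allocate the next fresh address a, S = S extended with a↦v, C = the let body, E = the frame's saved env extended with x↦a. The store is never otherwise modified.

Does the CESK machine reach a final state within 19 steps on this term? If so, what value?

Answer: DIVERGES (no final state within 19 steps)

Machine steps:
step 0: <C=((λx. (x x)) (λx. (x x))), E=∅, S=∅, K=∅>
step 1: <C=(λx. (x x)), E=∅, S=∅, K=[arg]>
step 2: <C=(λx. (x x)), E=∅, S=∅, K=[fun]>
step 3: <C=(x x), E={x↦0}, S={0↦clo(λx. (x x), ∅)}, K=∅>
step 4: <C=x, E={x↦0}, S={0↦clo(λx. (x x), ∅)}, K=[arg]>
step 5: <C=x, E={x↦0}, S={0↦clo(λx. (x x), ∅)}, K=[fun]>
step 6: <C=(x x), E={x↦1}, S={0↦clo(λx. (x x), ∅), 1↦clo(λx. (x x), ∅)}, K=∅>
step 7: <C=x, E={x↦1}, S={0↦clo(λx. (x x), ∅), 1↦clo(λx. (x x), ∅)}, K=[arg]>
step 8: <C=x, E={x↦1}, S={0↦clo(λx. (x x), ∅), 1↦clo(λx. (x x), ∅)}, K=[fun]>
step 9: <C=(x x), E={x↦2}, S={0↦clo(λx. (x x), ∅), 1↦clo(λx. (x x), ∅), 2↦clo(λx. (x x), ∅)}, K=∅>
step 10: <C=x, E={x↦2}, S={0↦clo(λx. (x x), ∅), 1↦clo(λx. (x x), ∅), 2↦clo(λx. (x x), ∅)}, K=[arg]>
step 11: <C=x, E={x↦2}, S={0↦clo(λx. (x x), ∅), 1↦clo(λx. (x x), ∅), 2↦clo(λx. (x x), ∅)}, K=[fun]>
step 12: <C=(x x), E={x↦3}, S={0↦clo(λx. (x x), ∅), 1↦clo(λx. (x x), ∅), 2↦clo(λx. (x x), ∅), 3↦clo(λx. (x x), ∅)}, K=∅>
step 13: <C=x, E={x↦3}, S={0↦clo(λx. (x x), ∅), 1↦clo(λx. (x x), ∅), 2↦clo(λx. (x x), ∅), 3↦clo(λx. (x x), ∅)}, K=[arg]>
step 14: <C=x, E={x↦3}, S={0↦clo(λx. (x x), ∅), 1↦clo(λx. (x x), ∅), 2↦clo(λx. (x x), ∅), 3↦clo(λx. (x x), ∅)}, K=[fun]>
step 15: <C=(x x), E={x↦4}, S={0↦clo(λx. (x x), ∅), 1↦clo(λx. (x x), ∅), 2↦clo(λx. (x x), ∅), 3↦clo(λx. (x x), ∅), 4↦clo(λx. (x x), ∅)}, K=∅>
step 16: <C=x, E={x↦4}, S={0↦clo(λx. (x x), ∅), 1↦clo(λx. (x x), ∅), 2↦clo(λx. (x x), ∅), 3↦clo(λx. (x x), ∅), 4↦clo(λx. (x x), ∅)}, K=[arg]>
step 17: <C=x, E={x↦4}, S={0↦clo(λx. (x x), ∅), 1↦clo(λx. (x x), ∅), 2↦clo(λx. (x x), ∅), 3↦clo(λx. (x x), ∅), 4↦clo(λx. (x x), ∅)}, K=[fun]>
step 18: <C=(x x), E={x↦5}, S={0↦clo(λx. (x x), ∅), 1↦clo(λx. (x x), ∅), 2↦clo(λx. (x x), ∅), 3↦clo(λx. (x x), ∅), 4↦clo(λx. (x x), ∅), 5↦clo(λx. (x x), ∅)}, K=∅>
step 19: <C=x, E={x↦5}, S={0↦clo(λx. (x x), ∅), 1↦clo(λx. (x x), ∅), 2↦clo(λx. (x x), ∅), 3↦clo(λx. (x x), ∅), 4↦clo(λx. (x x), ∅), 5↦clo(λx. (x x), ∅)}, K=[arg]>
→ 19 transitions taken and the configuration is still not final: no result within 19 steps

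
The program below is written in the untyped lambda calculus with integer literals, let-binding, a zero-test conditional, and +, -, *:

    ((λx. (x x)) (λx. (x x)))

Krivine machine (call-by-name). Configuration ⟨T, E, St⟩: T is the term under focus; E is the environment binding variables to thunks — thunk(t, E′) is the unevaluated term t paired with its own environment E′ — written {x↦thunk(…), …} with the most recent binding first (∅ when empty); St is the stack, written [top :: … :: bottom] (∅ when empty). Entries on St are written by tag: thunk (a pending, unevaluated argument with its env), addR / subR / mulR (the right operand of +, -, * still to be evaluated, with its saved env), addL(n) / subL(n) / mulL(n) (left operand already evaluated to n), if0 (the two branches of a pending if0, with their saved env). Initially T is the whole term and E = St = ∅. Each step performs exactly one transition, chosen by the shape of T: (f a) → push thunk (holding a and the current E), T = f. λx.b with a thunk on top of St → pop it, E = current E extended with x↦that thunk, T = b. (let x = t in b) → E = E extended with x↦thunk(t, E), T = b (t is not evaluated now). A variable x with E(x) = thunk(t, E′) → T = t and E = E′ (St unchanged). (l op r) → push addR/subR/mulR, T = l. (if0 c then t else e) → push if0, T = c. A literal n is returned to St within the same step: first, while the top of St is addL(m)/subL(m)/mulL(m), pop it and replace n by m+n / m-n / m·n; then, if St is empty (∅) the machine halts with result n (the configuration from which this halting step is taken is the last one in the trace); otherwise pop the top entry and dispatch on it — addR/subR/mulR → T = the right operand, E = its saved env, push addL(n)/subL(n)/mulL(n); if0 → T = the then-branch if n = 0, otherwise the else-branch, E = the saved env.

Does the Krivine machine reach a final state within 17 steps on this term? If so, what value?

step 0: ⟨T=((λx. (x x)) (λx. (x x))); E=∅; St=∅⟩
step 1: ⟨T=(λx. (x x)); E=∅; St=[thunk]⟩
step 2: ⟨T=(x x); E={x↦thunk((λx. (x x)), ∅)}; St=∅⟩
step 3: ⟨T=x; E={x↦thunk((λx. (x x)), ∅)}; St=[thunk]⟩
step 4: ⟨T=(λx. (x x)); E=∅; St=[thunk]⟩
step 5: ⟨T=(x x); E={x↦thunk(x, {x↦thunk((λx. (x x)), ∅)})}; St=∅⟩
step 6: ⟨T=x; E={x↦thunk(x, {x↦thunk((λx. (x x)), ∅)})}; St=[thunk]⟩
step 7: ⟨T=x; E={x↦thunk((λx. (x x)), ∅)}; St=[thunk]⟩
step 8: ⟨T=(λx. (x x)); E=∅; St=[thunk]⟩
step 9: ⟨T=(x x); E={x↦thunk(x, {x↦thunk(x, {x↦thunk((λx. (x x)), ∅)})})}; St=∅⟩
step 10: ⟨T=x; E={x↦thunk(x, {x↦thunk(x, {x↦thunk((λx. (x x)), ∅)})})}; St=[thunk]⟩
step 11: ⟨T=x; E={x↦thunk(x, {x↦thunk((λx. (x x)), ∅)})}; St=[thunk]⟩
step 12: ⟨T=x; E={x↦thunk((λx. (x x)), ∅)}; St=[thunk]⟩
step 13: ⟨T=(λx. (x x)); E=∅; St=[thunk]⟩
step 14: ⟨T=(x x); E={x↦thunk(x, {x↦thunk(x, {x↦thunk(x, {x↦thunk((λx. (x x)), ∅)})})})}; St=∅⟩
step 15: ⟨T=x; E={x↦thunk(x, {x↦thunk(x, {x↦thunk(x, {x↦thunk((λx. (x x)), ∅)})})})}; St=[thunk]⟩
step 16: ⟨T=x; E={x↦thunk(x, {x↦thunk(x, {x↦thunk((λx. (x x)), ∅)})})}; St=[thunk]⟩
step 17: ⟨T=x; E={x↦thunk(x, {x↦thunk((λx. (x x)), ∅)})}; St=[thunk]⟩
→ 17 transitions taken and the configuration is still not final: no result within 17 steps

Answer: DIVERGES (no final state within 17 steps)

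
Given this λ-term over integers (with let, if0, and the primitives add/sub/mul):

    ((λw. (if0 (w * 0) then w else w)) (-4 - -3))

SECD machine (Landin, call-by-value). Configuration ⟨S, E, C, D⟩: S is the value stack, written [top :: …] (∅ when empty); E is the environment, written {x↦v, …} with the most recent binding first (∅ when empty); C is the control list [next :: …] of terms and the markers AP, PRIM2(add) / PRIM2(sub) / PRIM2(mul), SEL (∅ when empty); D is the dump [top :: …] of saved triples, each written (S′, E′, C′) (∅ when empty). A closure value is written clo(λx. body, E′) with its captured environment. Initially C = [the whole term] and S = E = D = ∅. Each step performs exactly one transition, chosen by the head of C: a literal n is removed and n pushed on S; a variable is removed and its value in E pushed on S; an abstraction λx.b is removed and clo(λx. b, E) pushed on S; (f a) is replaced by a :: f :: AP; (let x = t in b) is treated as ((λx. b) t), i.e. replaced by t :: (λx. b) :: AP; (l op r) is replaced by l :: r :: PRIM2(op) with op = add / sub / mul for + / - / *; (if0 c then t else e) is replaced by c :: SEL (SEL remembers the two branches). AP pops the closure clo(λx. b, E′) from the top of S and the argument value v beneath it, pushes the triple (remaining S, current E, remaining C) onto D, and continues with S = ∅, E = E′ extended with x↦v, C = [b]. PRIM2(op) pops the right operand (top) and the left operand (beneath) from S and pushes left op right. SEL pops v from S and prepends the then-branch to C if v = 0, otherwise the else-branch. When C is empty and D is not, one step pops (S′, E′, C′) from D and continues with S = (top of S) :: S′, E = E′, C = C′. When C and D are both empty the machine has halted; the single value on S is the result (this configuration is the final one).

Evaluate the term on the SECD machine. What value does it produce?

[0] [S=∅ | E=∅ | C=[((λw. (if0 (w * 0) then w else w)) (-4 - -3))] | D=∅]
[1] [S=∅ | E=∅ | C=[(-4 - -3) :: (λw. (if0 (w * 0) then w else w)) :: AP] | D=∅]
[2] [S=∅ | E=∅ | C=[-4 :: -3 :: PRIM2(sub) :: (λw. (if0 (w * 0) then w else w)) :: AP] | D=∅]
[3] [S=[-4] | E=∅ | C=[-3 :: PRIM2(sub) :: (λw. (if0 (w * 0) then w else w)) :: AP] | D=∅]
[4] [S=[-3 :: -4] | E=∅ | C=[PRIM2(sub) :: (λw. (if0 (w * 0) then w else w)) :: AP] | D=∅]
[5] [S=[-1] | E=∅ | C=[(λw. (if0 (w * 0) then w else w)) :: AP] | D=∅]
[6] [S=[clo(λw. (if0 (w * 0) then w else w), ∅) :: -1] | E=∅ | C=[AP] | D=∅]
[7] [S=∅ | E={w↦-1} | C=[(if0 (w * 0) then w else w)] | D=[(∅, ∅, ∅)]]
[8] [S=∅ | E={w↦-1} | C=[(w * 0) :: SEL] | D=[(∅, ∅, ∅)]]
[9] [S=∅ | E={w↦-1} | C=[w :: 0 :: PRIM2(mul) :: SEL] | D=[(∅, ∅, ∅)]]
[10] [S=[-1] | E={w↦-1} | C=[0 :: PRIM2(mul) :: SEL] | D=[(∅, ∅, ∅)]]
[11] [S=[0 :: -1] | E={w↦-1} | C=[PRIM2(mul) :: SEL] | D=[(∅, ∅, ∅)]]
[12] [S=[0] | E={w↦-1} | C=[SEL] | D=[(∅, ∅, ∅)]]
[13] [S=∅ | E={w↦-1} | C=[w] | D=[(∅, ∅, ∅)]]
[14] [S=[-1] | E={w↦-1} | C=∅ | D=[(∅, ∅, ∅)]]
[15] [S=[-1] | E=∅ | C=∅ | D=∅]
→ final value -1

Answer: -1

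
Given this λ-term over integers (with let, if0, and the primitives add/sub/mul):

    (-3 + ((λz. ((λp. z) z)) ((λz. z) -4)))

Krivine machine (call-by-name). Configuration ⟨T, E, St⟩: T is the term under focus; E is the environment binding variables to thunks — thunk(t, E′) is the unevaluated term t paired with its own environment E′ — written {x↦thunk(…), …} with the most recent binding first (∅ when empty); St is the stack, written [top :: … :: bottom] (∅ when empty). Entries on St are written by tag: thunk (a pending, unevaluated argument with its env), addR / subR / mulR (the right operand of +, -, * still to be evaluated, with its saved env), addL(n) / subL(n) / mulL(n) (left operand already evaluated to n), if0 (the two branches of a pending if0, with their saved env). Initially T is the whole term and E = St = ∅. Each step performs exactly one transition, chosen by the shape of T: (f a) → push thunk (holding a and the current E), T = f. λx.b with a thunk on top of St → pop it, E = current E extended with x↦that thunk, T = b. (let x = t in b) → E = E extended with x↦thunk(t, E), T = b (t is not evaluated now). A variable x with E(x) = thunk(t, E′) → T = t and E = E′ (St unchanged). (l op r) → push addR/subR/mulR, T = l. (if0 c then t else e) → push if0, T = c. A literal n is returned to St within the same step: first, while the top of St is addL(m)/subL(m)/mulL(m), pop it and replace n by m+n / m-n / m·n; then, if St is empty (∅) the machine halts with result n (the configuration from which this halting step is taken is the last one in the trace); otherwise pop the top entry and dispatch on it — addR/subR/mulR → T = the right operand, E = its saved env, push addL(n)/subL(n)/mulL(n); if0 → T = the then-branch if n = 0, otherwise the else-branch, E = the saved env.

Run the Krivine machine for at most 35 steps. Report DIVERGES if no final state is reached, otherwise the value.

0. ⟨T=(-3 + ((λz. ((λp. z) z)) ((λz. z) -4))); E=∅; St=∅⟩
1. ⟨T=-3; E=∅; St=[addR]⟩
2. ⟨T=((λz. ((λp. z) z)) ((λz. z) -4)); E=∅; St=[addL(-3)]⟩
3. ⟨T=(λz. ((λp. z) z)); E=∅; St=[thunk :: addL(-3)]⟩
4. ⟨T=((λp. z) z); E={z↦thunk(((λz. z) -4), ∅)}; St=[addL(-3)]⟩
5. ⟨T=(λp. z); E={z↦thunk(((λz. z) -4), ∅)}; St=[thunk :: addL(-3)]⟩
6. ⟨T=z; E={p↦thunk(z, {z↦thunk(((λz. z) -4), ∅)}), z↦thunk(((λz. z) -4), ∅)}; St=[addL(-3)]⟩
7. ⟨T=((λz. z) -4); E=∅; St=[addL(-3)]⟩
8. ⟨T=(λz. z); E=∅; St=[thunk :: addL(-3)]⟩
9. ⟨T=z; E={z↦thunk(-4, ∅)}; St=[addL(-3)]⟩
10. ⟨T=-4; E=∅; St=[addL(-3)]⟩
→ final value -7

Answer: -7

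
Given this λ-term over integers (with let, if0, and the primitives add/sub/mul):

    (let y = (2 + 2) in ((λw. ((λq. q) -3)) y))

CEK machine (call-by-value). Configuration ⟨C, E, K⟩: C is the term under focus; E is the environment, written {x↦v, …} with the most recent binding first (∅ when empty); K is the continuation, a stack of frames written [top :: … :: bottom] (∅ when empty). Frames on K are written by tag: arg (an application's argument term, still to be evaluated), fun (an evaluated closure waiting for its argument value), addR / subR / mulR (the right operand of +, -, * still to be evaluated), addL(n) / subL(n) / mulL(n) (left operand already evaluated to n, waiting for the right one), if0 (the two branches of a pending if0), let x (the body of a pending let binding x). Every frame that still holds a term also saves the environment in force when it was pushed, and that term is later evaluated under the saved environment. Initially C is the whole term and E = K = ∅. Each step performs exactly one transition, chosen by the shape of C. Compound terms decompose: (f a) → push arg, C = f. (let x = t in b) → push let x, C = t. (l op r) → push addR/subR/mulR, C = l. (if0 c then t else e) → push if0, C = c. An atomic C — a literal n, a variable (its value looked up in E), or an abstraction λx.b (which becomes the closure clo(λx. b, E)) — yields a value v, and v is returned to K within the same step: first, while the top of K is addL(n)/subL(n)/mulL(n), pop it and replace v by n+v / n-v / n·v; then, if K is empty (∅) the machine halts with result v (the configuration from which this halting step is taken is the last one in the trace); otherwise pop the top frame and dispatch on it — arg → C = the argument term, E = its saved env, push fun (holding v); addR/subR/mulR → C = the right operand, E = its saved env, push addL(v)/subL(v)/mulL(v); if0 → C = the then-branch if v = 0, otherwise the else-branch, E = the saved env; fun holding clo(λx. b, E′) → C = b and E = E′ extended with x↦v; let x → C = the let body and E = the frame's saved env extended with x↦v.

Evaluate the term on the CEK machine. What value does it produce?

Answer: -3

Execution trace:
0. [C=(let y = (2 + 2) in ((λw. ((λq. q) -3)) y)) | E=∅ | K=∅]
1. [C=(2 + 2) | E=∅ | K=[let y]]
2. [C=2 | E=∅ | K=[addR :: let y]]
3. [C=2 | E=∅ | K=[addL(2) :: let y]]
4. [C=((λw. ((λq. q) -3)) y) | E={y↦4} | K=∅]
5. [C=(λw. ((λq. q) -3)) | E={y↦4} | K=[arg]]
6. [C=y | E={y↦4} | K=[fun]]
7. [C=((λq. q) -3) | E={w↦4, y↦4} | K=∅]
8. [C=(λq. q) | E={w↦4, y↦4} | K=[arg]]
9. [C=-3 | E={w↦4, y↦4} | K=[fun]]
10. [C=q | E={q↦-3, w↦4, y↦4} | K=∅]
→ final value -3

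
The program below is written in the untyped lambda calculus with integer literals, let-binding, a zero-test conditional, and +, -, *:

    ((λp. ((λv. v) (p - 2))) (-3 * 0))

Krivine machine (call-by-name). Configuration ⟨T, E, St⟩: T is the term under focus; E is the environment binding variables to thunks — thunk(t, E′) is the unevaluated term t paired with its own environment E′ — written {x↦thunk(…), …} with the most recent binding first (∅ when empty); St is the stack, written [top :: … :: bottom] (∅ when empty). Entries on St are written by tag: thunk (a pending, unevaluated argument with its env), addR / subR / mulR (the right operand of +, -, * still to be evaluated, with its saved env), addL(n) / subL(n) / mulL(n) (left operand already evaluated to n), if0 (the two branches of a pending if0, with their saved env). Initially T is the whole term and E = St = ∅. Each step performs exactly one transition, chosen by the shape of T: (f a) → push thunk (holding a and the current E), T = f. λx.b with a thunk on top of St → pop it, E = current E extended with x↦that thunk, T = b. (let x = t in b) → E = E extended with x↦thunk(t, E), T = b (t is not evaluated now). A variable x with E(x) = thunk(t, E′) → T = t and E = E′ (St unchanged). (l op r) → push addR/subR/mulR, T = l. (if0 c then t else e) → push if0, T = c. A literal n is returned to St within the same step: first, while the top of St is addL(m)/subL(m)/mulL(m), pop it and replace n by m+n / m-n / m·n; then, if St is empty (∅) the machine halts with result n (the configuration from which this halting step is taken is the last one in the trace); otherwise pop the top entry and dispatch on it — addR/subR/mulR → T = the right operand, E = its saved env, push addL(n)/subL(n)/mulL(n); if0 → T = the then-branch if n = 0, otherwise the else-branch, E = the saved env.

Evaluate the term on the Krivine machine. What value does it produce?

t=0: ⟨T=((λp. ((λv. v) (p - 2))) (-3 * 0)); E=∅; St=∅⟩
t=1: ⟨T=(λp. ((λv. v) (p - 2))); E=∅; St=[thunk]⟩
t=2: ⟨T=((λv. v) (p - 2)); E={p↦thunk((-3 * 0), ∅)}; St=∅⟩
t=3: ⟨T=(λv. v); E={p↦thunk((-3 * 0), ∅)}; St=[thunk]⟩
t=4: ⟨T=v; E={v↦thunk((p - 2), {p↦thunk((-3 * 0), ∅)}), p↦thunk((-3 * 0), ∅)}; St=∅⟩
t=5: ⟨T=(p - 2); E={p↦thunk((-3 * 0), ∅)}; St=∅⟩
t=6: ⟨T=p; E={p↦thunk((-3 * 0), ∅)}; St=[subR]⟩
t=7: ⟨T=(-3 * 0); E=∅; St=[subR]⟩
t=8: ⟨T=-3; E=∅; St=[mulR :: subR]⟩
t=9: ⟨T=0; E=∅; St=[mulL(-3) :: subR]⟩
t=10: ⟨T=2; E={p↦thunk((-3 * 0), ∅)}; St=[subL(0)]⟩
→ final value -2

Answer: -2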